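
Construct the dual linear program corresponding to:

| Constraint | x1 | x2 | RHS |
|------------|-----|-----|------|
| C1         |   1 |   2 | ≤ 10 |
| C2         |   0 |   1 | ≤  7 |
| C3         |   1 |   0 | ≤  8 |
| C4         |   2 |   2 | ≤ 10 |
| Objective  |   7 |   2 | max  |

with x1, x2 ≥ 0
Minimize: z = 10y1 + 7y2 + 8y3 + 10y4

Subject to:
  C1: -y1 - y3 - 2y4 ≤ -7
  C2: -2y1 - y2 - 2y4 ≤ -2
  y1, y2, y3, y4 ≥ 0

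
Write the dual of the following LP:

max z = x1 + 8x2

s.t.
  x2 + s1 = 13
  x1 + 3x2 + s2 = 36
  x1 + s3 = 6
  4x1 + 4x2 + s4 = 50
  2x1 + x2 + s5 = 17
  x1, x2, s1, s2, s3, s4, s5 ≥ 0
Minimize: z = 13y1 + 36y2 + 6y3 + 50y4 + 17y5

Subject to:
  C1: -y2 - y3 - 4y4 - 2y5 ≤ -1
  C2: -y1 - 3y2 - 4y4 - y5 ≤ -8
  y1, y2, y3, y4, y5 ≥ 0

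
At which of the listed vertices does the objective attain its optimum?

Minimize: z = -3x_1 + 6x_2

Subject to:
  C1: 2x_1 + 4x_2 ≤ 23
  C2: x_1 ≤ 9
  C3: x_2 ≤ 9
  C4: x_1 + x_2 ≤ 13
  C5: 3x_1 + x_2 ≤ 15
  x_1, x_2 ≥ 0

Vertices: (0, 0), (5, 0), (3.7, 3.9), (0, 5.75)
Evaluating z = -3x_1 + 6x_2 at each vertex:
  (0, 0): z = 0
  (5, 0): z = -15
  (3.7, 3.9): z = 12.3
  (0, 5.75): z = 34.5

The smallest value is z = -15, attained at (5, 0).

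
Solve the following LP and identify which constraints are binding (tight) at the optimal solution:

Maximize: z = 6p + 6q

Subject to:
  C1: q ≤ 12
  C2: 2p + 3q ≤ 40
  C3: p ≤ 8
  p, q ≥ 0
Optimal: p = 8, q = 8
Binding: C2, C3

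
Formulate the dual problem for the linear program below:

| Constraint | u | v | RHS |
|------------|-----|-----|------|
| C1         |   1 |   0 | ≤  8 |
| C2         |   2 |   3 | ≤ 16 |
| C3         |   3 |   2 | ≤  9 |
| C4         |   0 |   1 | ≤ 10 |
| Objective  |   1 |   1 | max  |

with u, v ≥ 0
Minimize: z = 8y1 + 16y2 + 9y3 + 10y4

Subject to:
  C1: -y1 - 2y2 - 3y3 ≤ -1
  C2: -3y2 - 2y3 - y4 ≤ -1
  y1, y2, y3, y4 ≥ 0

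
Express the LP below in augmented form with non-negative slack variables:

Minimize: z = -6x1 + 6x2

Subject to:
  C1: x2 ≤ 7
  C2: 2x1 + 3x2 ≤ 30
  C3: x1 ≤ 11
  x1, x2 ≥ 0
min z = -6x1 + 6x2

s.t.
  x2 + s1 = 7
  2x1 + 3x2 + s2 = 30
  x1 + s3 = 11
  x1, x2, s1, s2, s3 ≥ 0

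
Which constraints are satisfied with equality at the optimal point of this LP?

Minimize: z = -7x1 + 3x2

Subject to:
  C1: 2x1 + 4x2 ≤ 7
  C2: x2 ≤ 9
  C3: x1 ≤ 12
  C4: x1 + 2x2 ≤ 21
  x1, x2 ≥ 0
Optimal: x1 = 3.5, x2 = 0
Slack at optimum:
  C1: slack = 0 (binding)
  C2: slack = 9
  C3: slack = 8.5
  C4: slack = 17.5
  x1 ≥ 0: x1 = 3.5
  x2 ≥ 0: x2 = 0 (binding)
Binding constraints: C1, x2 ≥ 0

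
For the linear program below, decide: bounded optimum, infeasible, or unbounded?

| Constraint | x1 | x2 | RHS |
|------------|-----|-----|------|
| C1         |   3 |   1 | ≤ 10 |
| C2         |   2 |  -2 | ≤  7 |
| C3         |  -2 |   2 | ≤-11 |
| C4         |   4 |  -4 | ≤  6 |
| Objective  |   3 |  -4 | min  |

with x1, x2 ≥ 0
C2 requires 2x1 - 2x2 ≤ 7, while C3 (-2x1 + 2x2 ≤ -11) is equivalent to 2x1 - 2x2 ≥ 11. Together they would need 11 ≤ 2x1 - 2x2 ≤ 7, which is impossible since 11 > 7. No point satisfies all constraints.

The feasible region is empty; the LP is infeasible.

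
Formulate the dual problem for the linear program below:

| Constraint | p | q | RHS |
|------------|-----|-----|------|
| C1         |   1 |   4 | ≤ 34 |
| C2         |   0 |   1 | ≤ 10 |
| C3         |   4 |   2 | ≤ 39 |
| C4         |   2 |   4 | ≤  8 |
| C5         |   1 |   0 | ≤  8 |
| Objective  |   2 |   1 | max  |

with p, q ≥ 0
Minimize: z = 34y1 + 10y2 + 39y3 + 8y4 + 8y5

Subject to:
  C1: -y1 - 4y3 - 2y4 - y5 ≤ -2
  C2: -4y1 - y2 - 2y3 - 4y4 ≤ -1
  y1, y2, y3, y4, y5 ≥ 0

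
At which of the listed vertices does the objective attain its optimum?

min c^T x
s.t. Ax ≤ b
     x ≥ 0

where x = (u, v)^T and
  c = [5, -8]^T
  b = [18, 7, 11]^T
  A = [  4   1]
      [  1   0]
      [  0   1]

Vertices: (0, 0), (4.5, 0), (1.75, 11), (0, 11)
Evaluating z = 5u - 8v at each vertex:
  (0, 0): z = 0
  (4.5, 0): z = 22.5
  (1.75, 11): z = -79.25
  (0, 11): z = -88

The smallest value is z = -88, attained at (0, 11).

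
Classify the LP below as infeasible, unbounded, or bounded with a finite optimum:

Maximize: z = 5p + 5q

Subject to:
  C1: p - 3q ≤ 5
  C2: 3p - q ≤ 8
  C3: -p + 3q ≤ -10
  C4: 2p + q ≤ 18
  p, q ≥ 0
C1 requires p - 3q ≤ 5, while C3 (-p + 3q ≤ -10) is equivalent to p - 3q ≥ 10. Together they would need 10 ≤ p - 3q ≤ 5, which is impossible since 10 > 5. No point satisfies all constraints.

Infeasible — the constraint set is empty.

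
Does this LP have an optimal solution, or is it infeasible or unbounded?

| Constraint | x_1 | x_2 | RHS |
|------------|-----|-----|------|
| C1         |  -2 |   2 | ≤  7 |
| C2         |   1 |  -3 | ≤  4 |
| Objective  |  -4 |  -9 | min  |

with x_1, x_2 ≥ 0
Feasible point: (0, 0) satisfies every constraint, so the LP is feasible.
Direction d = (1, 1): for each constraint row a, a·d ≤ 0 —
  (-2)(1) + (2)(1) = 0 ≤ 0
  (1)(1) + (-3)(1) = -2 ≤ 0
and d ≥ 0, so (0, 0) + t·d stays feasible for every t ≥ 0. Along this ray z = -4x_1 - 9x_2 changes by -13 per unit t, so z → −∞.

Unbounded: there is a feasible ray along which z → −∞.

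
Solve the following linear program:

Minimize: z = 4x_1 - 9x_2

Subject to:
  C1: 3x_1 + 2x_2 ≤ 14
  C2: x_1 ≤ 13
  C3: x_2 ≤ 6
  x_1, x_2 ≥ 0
x_1 = 0, x_2 = 6, z = -54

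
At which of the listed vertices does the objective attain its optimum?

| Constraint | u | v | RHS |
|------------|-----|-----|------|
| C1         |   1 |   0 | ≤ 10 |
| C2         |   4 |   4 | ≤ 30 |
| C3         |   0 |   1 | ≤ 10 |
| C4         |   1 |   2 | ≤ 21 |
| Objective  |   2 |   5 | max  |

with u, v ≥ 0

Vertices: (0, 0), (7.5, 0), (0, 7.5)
Evaluating z = 2u + 5v at each vertex:
  (0, 0): z = 0
  (7.5, 0): z = 15
  (0, 7.5): z = 37.5

The largest value is z = 37.5, attained at (0, 7.5).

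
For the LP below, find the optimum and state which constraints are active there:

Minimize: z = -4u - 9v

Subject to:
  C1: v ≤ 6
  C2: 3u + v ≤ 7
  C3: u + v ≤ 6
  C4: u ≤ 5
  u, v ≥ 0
Optimal: u = 0, v = 6
Slack at optimum:
  C1: slack = 0 (binding)
  C2: slack = 1
  C3: slack = 0 (binding)
  C4: slack = 5
  u ≥ 0: u = 0 (binding)
  v ≥ 0: v = 6
Binding constraints: C1, C3, u ≥ 0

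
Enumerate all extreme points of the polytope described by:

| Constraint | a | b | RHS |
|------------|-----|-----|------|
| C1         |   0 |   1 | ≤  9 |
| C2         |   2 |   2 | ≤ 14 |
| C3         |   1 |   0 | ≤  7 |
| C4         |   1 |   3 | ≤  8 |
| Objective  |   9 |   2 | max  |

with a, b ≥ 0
Each vertex is the intersection of two constraint boundaries that also satisfies all remaining constraints:
  a = 0 and b = 0 → (0, 0)
  2a + 2b = 14 and a = 7 → (7, 0)
  2a + 2b = 14 and a + 3b = 8 → (6.5, 0.5)
  a + 3b = 8 and a = 0 → (0, 2.667)

Vertices: (0, 0), (7, 0), (6.5, 0.5), (0, 2.667)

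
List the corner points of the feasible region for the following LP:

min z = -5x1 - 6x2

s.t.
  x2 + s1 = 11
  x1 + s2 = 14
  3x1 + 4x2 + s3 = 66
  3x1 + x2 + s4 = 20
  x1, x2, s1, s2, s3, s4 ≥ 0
Each vertex is the intersection of two constraint boundaries that also satisfies all remaining constraints:
  x1 = 0 and x2 = 0 → (0, 0)
  3x1 + x2 = 20 and x2 = 0 → (6.667, 0)
  x2 = 11 and 3x1 + x2 = 20 → (3, 11)
  x2 = 11 and x1 = 0 → (0, 11)

Vertices: (0, 0), (6.667, 0), (3, 11), (0, 11)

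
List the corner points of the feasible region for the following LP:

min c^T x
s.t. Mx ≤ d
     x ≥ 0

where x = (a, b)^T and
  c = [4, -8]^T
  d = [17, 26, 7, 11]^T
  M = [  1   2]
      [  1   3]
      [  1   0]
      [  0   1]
Each vertex is the intersection of two constraint boundaries that also satisfies all remaining constraints:
  a = 0 and b = 0 → (0, 0)
  a = 7 and b = 0 → (7, 0)
  a + 2b = 17 and a = 7 → (7, 5)
  a + 2b = 17 and a = 0 → (0, 8.5)

Vertices: (0, 0), (7, 0), (7, 5), (0, 8.5)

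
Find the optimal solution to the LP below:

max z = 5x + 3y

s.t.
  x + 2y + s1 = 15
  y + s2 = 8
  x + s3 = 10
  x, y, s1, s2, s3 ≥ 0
x = 10, y = 2.5, z = 57.5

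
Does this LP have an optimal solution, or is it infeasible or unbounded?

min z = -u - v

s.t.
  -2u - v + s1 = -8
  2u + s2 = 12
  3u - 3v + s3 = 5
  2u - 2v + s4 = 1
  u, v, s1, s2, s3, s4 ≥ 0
Feasible point: (2, 4) satisfies every constraint, so the LP is feasible.
Direction d = (0, 1): for each constraint row a, a·d ≤ 0 —
  (-2)(0) + (-1)(1) = -1 ≤ 0
  (2)(0) + (0)(1) = 0 ≤ 0
  (3)(0) + (-3)(1) = -3 ≤ 0
  (2)(0) + (-2)(1) = -2 ≤ 0
and d ≥ 0, so (2, 4) + t·d stays feasible for every t ≥ 0. Along this ray z = -u - v changes by -1 per unit t, so z → −∞.

Unbounded — the objective can decrease without bound over the feasible region.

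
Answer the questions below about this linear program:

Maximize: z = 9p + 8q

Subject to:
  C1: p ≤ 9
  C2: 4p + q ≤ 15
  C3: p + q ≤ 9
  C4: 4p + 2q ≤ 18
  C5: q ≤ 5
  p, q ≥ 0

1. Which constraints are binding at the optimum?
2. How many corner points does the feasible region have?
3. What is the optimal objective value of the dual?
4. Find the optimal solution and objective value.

1. C4, C5
2. 5
3. 58 (by strong duality, equal to the primal optimum)
4. p = 2, q = 5, z = 58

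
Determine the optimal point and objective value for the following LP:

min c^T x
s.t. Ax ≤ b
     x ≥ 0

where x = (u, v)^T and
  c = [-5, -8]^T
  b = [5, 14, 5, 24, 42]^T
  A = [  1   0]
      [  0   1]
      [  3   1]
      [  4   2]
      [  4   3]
u = 0, v = 5, z = -40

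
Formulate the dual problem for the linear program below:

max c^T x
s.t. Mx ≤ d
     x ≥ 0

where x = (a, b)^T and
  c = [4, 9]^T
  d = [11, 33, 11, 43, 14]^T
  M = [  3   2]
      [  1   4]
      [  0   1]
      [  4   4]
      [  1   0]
Minimize: z = 11y1 + 33y2 + 11y3 + 43y4 + 14y5

Subject to:
  C1: -3y1 - y2 - 4y4 - y5 ≤ -4
  C2: -2y1 - 4y2 - y3 - 4y4 ≤ -9
  y1, y2, y3, y4, y5 ≥ 0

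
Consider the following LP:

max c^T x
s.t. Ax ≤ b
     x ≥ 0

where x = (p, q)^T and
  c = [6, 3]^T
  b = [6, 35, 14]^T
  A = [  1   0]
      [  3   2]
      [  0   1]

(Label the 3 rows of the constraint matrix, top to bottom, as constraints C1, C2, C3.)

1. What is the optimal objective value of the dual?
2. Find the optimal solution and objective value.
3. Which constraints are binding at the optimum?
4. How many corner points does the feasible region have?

1. 61.5 (by strong duality, equal to the primal optimum)
2. p = 6, q = 8.5, z = 61.5
3. C1, C2
4. 5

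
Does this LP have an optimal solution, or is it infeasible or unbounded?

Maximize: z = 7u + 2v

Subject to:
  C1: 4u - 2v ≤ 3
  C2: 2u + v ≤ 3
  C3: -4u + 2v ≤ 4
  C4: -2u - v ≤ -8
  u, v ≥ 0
C2 requires 2u + v ≤ 3, while C4 (-2u - v ≤ -8) is equivalent to 2u + v ≥ 8. Together they would need 8 ≤ 2u + v ≤ 3, which is impossible since 8 > 3. No point satisfies all constraints.

Infeasible: no point satisfies all constraints simultaneously.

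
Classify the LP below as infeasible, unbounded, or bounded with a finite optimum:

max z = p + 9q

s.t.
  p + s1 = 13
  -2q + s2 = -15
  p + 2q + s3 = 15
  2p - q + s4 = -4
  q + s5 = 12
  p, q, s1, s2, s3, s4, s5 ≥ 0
The point (0, 7.5) satisfies every constraint, so the LP is feasible; the constraints give p ≤ 13 and q ≤ 12, which with p, q ≥ 0 keep the feasible region inside a bounded box. A feasible, bounded LP attains a finite optimum at a vertex.

Evaluating z = p + 9q at each vertex:
  (0, 7.5): z = 67.5

Bounded optimum: z* = 67.5 at (0, 7.5).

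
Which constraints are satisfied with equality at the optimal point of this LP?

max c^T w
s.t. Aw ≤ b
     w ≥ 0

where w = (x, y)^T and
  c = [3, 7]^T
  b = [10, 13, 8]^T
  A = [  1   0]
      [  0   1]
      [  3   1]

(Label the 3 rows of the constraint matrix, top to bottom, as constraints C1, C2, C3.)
Optimal: x = 0, y = 8
Binding: C3, x ≥ 0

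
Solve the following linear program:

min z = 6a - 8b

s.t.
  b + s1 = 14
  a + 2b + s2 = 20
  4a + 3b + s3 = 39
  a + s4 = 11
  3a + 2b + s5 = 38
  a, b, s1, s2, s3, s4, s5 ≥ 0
Each vertex is the intersection of two constraint boundaries that also satisfies all remaining constraints:
  a = 0 and b = 0 → (0, 0)
  4a + 3b = 39 and b = 0 → (9.75, 0)
  a + 2b = 20 and 4a + 3b = 39 → (3.6, 8.2)
  a + 2b = 20 and a = 0 → (0, 10)

Evaluating z = 6a - 8b at each vertex:
  (0, 0): z = 0
  (9.75, 0): z = 58.5
  (3.6, 8.2): z = -44
  (0, 10): z = -80

The minimum is at (0, 10) with z = -80.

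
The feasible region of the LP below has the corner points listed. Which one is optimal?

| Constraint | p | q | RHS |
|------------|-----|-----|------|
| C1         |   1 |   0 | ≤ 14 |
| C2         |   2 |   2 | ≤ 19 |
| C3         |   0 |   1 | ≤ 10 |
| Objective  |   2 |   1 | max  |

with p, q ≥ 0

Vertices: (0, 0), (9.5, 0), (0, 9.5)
Evaluating z = 2p + q at each vertex:
  (0, 0): z = 0
  (9.5, 0): z = 19
  (0, 9.5): z = 9.5

The largest value is z = 19, attained at (9.5, 0).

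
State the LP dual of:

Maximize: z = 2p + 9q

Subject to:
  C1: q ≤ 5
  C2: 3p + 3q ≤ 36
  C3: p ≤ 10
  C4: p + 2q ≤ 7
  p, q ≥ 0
Minimize: z = 5y1 + 36y2 + 10y3 + 7y4

Subject to:
  C1: -3y2 - y3 - y4 ≤ -2
  C2: -y1 - 3y2 - 2y4 ≤ -9
  y1, y2, y3, y4 ≥ 0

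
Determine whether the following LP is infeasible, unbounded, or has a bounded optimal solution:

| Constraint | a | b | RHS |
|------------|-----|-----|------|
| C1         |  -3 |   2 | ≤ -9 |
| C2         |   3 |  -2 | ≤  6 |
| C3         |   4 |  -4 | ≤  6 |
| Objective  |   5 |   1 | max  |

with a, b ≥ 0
C2 requires 3a - 2b ≤ 6, while C1 (-3a + 2b ≤ -9) is equivalent to 3a - 2b ≥ 9. Together they would need 9 ≤ 3a - 2b ≤ 6, which is impossible since 9 > 6. No point satisfies all constraints.

Infeasible: no point satisfies all constraints simultaneously.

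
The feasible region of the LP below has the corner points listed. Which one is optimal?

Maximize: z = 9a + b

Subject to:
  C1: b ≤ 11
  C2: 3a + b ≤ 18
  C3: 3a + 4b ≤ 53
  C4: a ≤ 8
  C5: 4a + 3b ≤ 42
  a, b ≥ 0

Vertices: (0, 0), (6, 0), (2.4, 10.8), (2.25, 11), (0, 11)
Evaluating z = 9a + b at each vertex:
  (0, 0): z = 0
  (6, 0): z = 54
  (2.4, 10.8): z = 32.4
  (2.25, 11): z = 31.25
  (0, 11): z = 11

The largest value is z = 54, attained at (6, 0).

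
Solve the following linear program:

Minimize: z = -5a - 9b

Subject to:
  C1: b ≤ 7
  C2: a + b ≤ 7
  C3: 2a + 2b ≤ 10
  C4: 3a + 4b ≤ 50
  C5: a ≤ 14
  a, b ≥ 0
Each vertex is the intersection of two constraint boundaries that also satisfies all remaining constraints:
  a = 0 and b = 0 → (0, 0)
  2a + 2b = 10 and b = 0 → (5, 0)
  2a + 2b = 10 and a = 0 → (0, 5)

Evaluating z = -5a - 9b at each vertex:
  (0, 0): z = 0
  (5, 0): z = -25
  (0, 5): z = -45

The minimum is at (0, 5) with z = -45.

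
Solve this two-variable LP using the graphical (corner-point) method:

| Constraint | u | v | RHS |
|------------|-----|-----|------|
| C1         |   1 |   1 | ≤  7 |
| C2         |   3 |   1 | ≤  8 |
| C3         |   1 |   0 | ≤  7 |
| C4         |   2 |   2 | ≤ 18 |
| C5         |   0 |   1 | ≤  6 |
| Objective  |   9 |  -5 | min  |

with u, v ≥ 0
u = 0, v = 6, z = -30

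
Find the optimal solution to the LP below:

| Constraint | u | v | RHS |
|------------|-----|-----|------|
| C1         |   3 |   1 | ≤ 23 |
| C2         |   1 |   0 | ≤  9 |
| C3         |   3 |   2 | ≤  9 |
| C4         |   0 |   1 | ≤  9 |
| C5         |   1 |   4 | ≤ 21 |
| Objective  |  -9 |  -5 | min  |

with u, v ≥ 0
u = 3, v = 0, z = -27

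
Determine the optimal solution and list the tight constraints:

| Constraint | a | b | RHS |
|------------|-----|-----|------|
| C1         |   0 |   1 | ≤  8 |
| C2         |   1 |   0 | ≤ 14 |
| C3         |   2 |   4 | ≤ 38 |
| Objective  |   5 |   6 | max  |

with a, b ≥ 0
Optimal: a = 14, b = 2.5
Slack at optimum:
  C1: slack = 5.5
  C2: slack = 0 (binding)
  C3: slack = 0 (binding)
  a ≥ 0: a = 14
  b ≥ 0: b = 2.5
Binding constraints: C2, C3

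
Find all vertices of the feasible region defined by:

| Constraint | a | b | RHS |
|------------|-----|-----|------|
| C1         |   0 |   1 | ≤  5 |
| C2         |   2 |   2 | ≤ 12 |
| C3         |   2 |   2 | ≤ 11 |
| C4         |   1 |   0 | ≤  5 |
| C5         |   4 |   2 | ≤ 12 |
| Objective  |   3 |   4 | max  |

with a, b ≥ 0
Each vertex is the intersection of two constraint boundaries that also satisfies all remaining constraints:
  a = 0 and b = 0 → (0, 0)
  4a + 2b = 12 and b = 0 → (3, 0)
  b = 5 and 2a + 2b = 11 → (0.5, 5)
  b = 5 and a = 0 → (0, 5)

Vertices: (0, 0), (3, 0), (0.5, 5), (0, 5)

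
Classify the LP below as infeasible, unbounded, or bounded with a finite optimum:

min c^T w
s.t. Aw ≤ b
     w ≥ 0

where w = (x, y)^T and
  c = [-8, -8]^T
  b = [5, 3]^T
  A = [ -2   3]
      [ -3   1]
Feasible point: (0, 0) satisfies every constraint, so the LP is feasible.
Direction d = (1, 0): for each constraint row a, a·d ≤ 0 —
  (-2)(1) + (3)(0) = -2 ≤ 0
  (-3)(1) + (1)(0) = -3 ≤ 0
and d ≥ 0, so (0, 0) + t·d stays feasible for every t ≥ 0. Along this ray z = -8x - 8y changes by -8 per unit t, so z → −∞.

Unbounded — the objective can decrease without bound over the feasible region.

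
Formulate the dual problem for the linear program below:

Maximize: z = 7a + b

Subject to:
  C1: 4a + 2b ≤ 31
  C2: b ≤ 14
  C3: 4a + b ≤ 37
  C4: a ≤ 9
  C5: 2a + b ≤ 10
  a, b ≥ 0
Minimize: z = 31y1 + 14y2 + 37y3 + 9y4 + 10y5

Subject to:
  C1: -4y1 - 4y3 - y4 - 2y5 ≤ -7
  C2: -2y1 - y2 - y3 - y5 ≤ -1
  y1, y2, y3, y4, y5 ≥ 0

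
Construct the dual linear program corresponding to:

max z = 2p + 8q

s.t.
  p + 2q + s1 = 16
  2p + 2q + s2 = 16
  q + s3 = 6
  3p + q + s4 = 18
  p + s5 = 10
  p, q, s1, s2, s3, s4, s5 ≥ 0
Minimize: z = 16y1 + 16y2 + 6y3 + 18y4 + 10y5

Subject to:
  C1: -y1 - 2y2 - 3y4 - y5 ≤ -2
  C2: -2y1 - 2y2 - y3 - y4 ≤ -8
  y1, y2, y3, y4, y5 ≥ 0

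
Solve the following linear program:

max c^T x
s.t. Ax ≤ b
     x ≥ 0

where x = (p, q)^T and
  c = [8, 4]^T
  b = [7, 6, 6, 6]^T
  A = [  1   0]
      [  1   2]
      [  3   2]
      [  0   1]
p = 2, q = 0, z = 16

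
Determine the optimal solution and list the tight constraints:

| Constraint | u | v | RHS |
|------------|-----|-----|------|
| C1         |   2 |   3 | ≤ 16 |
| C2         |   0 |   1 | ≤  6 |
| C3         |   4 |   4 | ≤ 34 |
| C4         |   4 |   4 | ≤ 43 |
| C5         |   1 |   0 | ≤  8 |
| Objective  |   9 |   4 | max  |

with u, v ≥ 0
Optimal: u = 8, v = 0
Binding: C1, C5, v ≥ 0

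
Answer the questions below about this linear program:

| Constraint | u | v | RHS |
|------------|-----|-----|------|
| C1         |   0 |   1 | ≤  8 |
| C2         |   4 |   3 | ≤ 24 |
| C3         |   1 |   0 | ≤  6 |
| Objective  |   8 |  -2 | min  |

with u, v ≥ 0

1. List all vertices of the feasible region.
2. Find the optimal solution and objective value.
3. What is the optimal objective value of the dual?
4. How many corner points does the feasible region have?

1. (0, 0), (6, 0), (0, 8)
2. u = 0, v = 8, z = -16
3. -16 (by strong duality, equal to the primal optimum)
4. 3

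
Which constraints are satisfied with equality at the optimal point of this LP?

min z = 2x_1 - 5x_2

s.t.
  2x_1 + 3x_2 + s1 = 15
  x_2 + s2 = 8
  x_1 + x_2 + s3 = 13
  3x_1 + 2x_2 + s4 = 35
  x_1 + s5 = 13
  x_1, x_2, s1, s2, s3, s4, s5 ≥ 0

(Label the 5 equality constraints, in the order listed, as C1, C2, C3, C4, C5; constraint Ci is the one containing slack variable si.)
Optimal: x_1 = 0, x_2 = 5
Slack at optimum:
  C1: slack = 0 (binding)
  C2: slack = 3
  C3: slack = 8
  C4: slack = 25
  C5: slack = 13
  x_1 ≥ 0: x_1 = 0 (binding)
  x_2 ≥ 0: x_2 = 5
Binding constraints: C1, x_1 ≥ 0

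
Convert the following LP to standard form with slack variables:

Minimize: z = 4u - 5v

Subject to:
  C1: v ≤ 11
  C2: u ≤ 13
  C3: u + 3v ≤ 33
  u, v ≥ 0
min z = 4u - 5v

s.t.
  v + s1 = 11
  u + s2 = 13
  u + 3v + s3 = 33
  u, v, s1, s2, s3 ≥ 0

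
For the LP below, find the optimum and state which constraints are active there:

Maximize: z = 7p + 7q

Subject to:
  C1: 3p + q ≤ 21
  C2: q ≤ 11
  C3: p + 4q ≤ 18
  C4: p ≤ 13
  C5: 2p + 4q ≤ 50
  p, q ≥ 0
Optimal: p = 6, q = 3
Slack at optimum:
  C1: slack = 0 (binding)
  C2: slack = 8
  C3: slack = 0 (binding)
  C4: slack = 7
  C5: slack = 26
  p ≥ 0: p = 6
  q ≥ 0: q = 3
Binding constraints: C1, C3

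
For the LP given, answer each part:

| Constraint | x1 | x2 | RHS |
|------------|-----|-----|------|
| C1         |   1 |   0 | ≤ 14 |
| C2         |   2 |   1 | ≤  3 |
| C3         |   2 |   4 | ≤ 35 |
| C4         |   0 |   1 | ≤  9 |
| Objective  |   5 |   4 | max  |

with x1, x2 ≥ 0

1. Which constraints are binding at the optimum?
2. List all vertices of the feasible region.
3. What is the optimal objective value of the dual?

1. C2, x1 ≥ 0
2. (0, 0), (1.5, 0), (0, 3)
3. 12 (by strong duality, equal to the primal optimum)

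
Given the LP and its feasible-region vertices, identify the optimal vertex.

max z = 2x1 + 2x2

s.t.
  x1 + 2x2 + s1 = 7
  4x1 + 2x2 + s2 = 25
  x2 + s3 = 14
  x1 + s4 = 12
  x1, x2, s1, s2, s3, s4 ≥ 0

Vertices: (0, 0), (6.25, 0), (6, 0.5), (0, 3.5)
(6, 0.5) with z = 13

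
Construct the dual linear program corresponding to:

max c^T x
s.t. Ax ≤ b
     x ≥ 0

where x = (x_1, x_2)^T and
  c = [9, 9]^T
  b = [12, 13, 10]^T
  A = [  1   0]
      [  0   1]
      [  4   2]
Minimize: z = 12y1 + 13y2 + 10y3

Subject to:
  C1: -y1 - 4y3 ≤ -9
  C2: -y2 - 2y3 ≤ -9
  y1, y2, y3 ≥ 0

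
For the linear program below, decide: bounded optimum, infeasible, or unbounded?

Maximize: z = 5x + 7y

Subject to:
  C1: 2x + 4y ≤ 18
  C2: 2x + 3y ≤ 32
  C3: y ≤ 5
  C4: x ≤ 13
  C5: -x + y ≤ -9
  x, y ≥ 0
The point (9, 0) satisfies every constraint, so the LP is feasible; the constraints give x ≤ 13 and y ≤ 5, which with x, y ≥ 0 keep the feasible region inside a bounded box. A feasible, bounded LP attains a finite optimum at a vertex.

The LP has an optimal solution: (9, 0) with z = 45.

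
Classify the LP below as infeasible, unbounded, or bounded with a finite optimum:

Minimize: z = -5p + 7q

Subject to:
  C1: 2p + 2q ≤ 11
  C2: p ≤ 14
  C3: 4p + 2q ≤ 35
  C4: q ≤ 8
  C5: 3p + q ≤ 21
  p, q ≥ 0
The point (5.5, 0) satisfies every constraint, so the LP is feasible; the constraints give p ≤ 14 and q ≤ 8, which with p, q ≥ 0 keep the feasible region inside a bounded box. A feasible, bounded LP attains a finite optimum at a vertex.

Bounded optimum: z* = -27.5 at (5.5, 0).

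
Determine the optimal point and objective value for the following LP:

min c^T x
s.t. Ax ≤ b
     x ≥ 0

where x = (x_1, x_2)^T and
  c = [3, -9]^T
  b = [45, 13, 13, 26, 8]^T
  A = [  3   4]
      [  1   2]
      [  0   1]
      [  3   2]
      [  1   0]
Each vertex is the intersection of two constraint boundaries that also satisfies all remaining constraints:
  x_1 = 0 and x_2 = 0 → (0, 0)
  x_1 = 8 and x_2 = 0 → (8, 0)
  3x_1 + 2x_2 = 26 and x_1 = 8 → (8, 1)
  x_1 + 2x_2 = 13 and 3x_1 + 2x_2 = 26 → (6.5, 3.25)
  x_1 + 2x_2 = 13 and x_1 = 0 → (0, 6.5)

Evaluating z = 3x_1 - 9x_2 at each vertex:
  (0, 0): z = 0
  (8, 0): z = 24
  (8, 1): z = 15
  (6.5, 3.25): z = -9.75
  (0, 6.5): z = -58.5

The minimum is at (0, 6.5) with z = -58.5.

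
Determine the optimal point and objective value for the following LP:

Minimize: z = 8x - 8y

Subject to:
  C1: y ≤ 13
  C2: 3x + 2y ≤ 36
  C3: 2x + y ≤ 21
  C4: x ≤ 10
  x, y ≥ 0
Each vertex is the intersection of two constraint boundaries that also satisfies all remaining constraints:
  x = 0 and y = 0 → (0, 0)
  x = 10 and y = 0 → (10, 0)
  2x + y = 21 and x = 10 → (10, 1)
  3x + 2y = 36 and 2x + y = 21 → (6, 9)
  y = 13 and 3x + 2y = 36 → (3.333, 13)
  y = 13 and x = 0 → (0, 13)

Evaluating z = 8x - 8y at each vertex:
  (0, 0): z = 0
  (10, 0): z = 80
  (10, 1): z = 72
  (6, 9): z = -24
  (3.333, 13): z = -77.33
  (0, 13): z = -104

The minimum is at (0, 13) with z = -104.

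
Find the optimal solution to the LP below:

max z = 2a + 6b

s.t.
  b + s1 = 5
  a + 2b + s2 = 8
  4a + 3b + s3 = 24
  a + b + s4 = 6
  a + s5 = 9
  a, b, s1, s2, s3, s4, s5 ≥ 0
a = 0, b = 4, z = 24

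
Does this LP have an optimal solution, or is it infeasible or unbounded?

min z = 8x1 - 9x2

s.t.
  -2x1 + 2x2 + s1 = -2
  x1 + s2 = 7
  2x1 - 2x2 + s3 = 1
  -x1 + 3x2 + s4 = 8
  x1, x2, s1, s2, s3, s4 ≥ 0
The row 2x1 - 2x2 + s3 = 1 with s3 ≥ 0 requires 2x1 - 2x2 ≤ 1, while the row -2x1 + 2x2 + s1 = -2 with s1 ≥ 0 is equivalent to 2x1 - 2x2 ≥ 2. Together they would need 2 ≤ 2x1 - 2x2 ≤ 1, which is impossible since 2 > 1. No point satisfies all constraints.

Infeasible — the constraint set is empty.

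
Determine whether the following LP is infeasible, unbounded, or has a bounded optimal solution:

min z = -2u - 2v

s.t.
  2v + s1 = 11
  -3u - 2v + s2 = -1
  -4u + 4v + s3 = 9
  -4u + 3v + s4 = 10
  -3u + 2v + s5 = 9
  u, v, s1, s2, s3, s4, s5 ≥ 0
Feasible point: (0, 1) satisfies every constraint, so the LP is feasible.
Direction d = (1, 0): for each constraint row a, a·d ≤ 0 —
  (0)(1) + (2)(0) = 0 ≤ 0
  (-3)(1) + (-2)(0) = -3 ≤ 0
  (-4)(1) + (4)(0) = -4 ≤ 0
  (-4)(1) + (3)(0) = -4 ≤ 0
  (-3)(1) + (2)(0) = -3 ≤ 0
and d ≥ 0, so (0, 1) + t·d stays feasible for every t ≥ 0. Along this ray z = -2u - 2v changes by -2 per unit t, so z → −∞.

The LP is unbounded; z can be made arbitrarily small.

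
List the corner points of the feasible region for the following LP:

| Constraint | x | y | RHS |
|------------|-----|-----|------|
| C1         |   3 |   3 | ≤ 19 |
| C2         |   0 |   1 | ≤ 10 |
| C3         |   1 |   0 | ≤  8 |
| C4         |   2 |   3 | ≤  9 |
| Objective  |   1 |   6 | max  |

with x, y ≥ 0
Each vertex is the intersection of two constraint boundaries that also satisfies all remaining constraints:
  x = 0 and y = 0 → (0, 0)
  2x + 3y = 9 and y = 0 → (4.5, 0)
  2x + 3y = 9 and x = 0 → (0, 3)

Vertices: (0, 0), (4.5, 0), (0, 3)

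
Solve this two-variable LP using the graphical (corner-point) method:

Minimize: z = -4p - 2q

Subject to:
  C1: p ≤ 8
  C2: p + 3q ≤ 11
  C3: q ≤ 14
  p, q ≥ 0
Each vertex is the intersection of two constraint boundaries that also satisfies all remaining constraints:
  p = 0 and q = 0 → (0, 0)
  p = 8 and q = 0 → (8, 0)
  p = 8 and p + 3q = 11 → (8, 1)
  p + 3q = 11 and p = 0 → (0, 3.667)

Evaluating z = -4p - 2q at each vertex:
  (0, 0): z = 0
  (8, 0): z = -32
  (8, 1): z = -34
  (0, 3.667): z = -7.333

The minimum is at (8, 1) with z = -34.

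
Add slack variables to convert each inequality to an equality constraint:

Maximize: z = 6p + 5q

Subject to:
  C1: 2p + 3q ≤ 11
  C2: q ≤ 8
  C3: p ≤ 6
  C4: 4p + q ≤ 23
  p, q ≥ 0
max z = 6p + 5q

s.t.
  2p + 3q + s1 = 11
  q + s2 = 8
  p + s3 = 6
  4p + q + s4 = 23
  p, q, s1, s2, s3, s4 ≥ 0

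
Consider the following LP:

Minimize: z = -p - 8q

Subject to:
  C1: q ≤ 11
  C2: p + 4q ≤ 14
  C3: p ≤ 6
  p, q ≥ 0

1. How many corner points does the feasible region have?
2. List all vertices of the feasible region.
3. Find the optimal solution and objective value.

1. 4
2. (0, 0), (6, 0), (6, 2), (0, 3.5)
3. p = 0, q = 3.5, z = -28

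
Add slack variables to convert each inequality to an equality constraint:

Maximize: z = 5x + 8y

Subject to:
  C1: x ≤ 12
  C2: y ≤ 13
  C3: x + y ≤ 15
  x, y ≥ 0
max z = 5x + 8y

s.t.
  x + s1 = 12
  y + s2 = 13
  x + y + s3 = 15
  x, y, s1, s2, s3 ≥ 0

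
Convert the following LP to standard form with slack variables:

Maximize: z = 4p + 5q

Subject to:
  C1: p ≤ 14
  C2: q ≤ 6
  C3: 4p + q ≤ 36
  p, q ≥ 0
max z = 4p + 5q

s.t.
  p + s1 = 14
  q + s2 = 6
  4p + q + s3 = 36
  p, q, s1, s2, s3 ≥ 0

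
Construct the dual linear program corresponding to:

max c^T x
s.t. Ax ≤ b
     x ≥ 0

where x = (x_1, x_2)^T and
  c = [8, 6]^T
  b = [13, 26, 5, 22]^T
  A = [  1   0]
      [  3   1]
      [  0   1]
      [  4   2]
Minimize: z = 13y1 + 26y2 + 5y3 + 22y4

Subject to:
  C1: -y1 - 3y2 - 4y4 ≤ -8
  C2: -y2 - y3 - 2y4 ≤ -6
  y1, y2, y3, y4 ≥ 0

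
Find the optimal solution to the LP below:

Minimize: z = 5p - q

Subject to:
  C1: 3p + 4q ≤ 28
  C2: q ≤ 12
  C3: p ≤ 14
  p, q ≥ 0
Each vertex is the intersection of two constraint boundaries that also satisfies all remaining constraints:
  p = 0 and q = 0 → (0, 0)
  3p + 4q = 28 and q = 0 → (9.333, 0)
  3p + 4q = 28 and p = 0 → (0, 7)

Evaluating z = 5p - q at each vertex:
  (0, 0): z = 0
  (9.333, 0): z = 46.67
  (0, 7): z = -7

The minimum is at (0, 7) with z = -7.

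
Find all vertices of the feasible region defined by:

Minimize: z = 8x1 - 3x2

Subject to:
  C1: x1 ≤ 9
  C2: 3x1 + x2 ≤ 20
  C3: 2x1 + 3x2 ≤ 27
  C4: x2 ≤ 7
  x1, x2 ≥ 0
Each vertex is the intersection of two constraint boundaries that also satisfies all remaining constraints:
  x1 = 0 and x2 = 0 → (0, 0)
  3x1 + x2 = 20 and x2 = 0 → (6.667, 0)
  3x1 + x2 = 20 and 2x1 + 3x2 = 27 → (4.714, 5.857)
  2x1 + 3x2 = 27 and x2 = 7 → (3, 7)
  x2 = 7 and x1 = 0 → (0, 7)

Vertices: (0, 0), (6.667, 0), (4.714, 5.857), (3, 7), (0, 7)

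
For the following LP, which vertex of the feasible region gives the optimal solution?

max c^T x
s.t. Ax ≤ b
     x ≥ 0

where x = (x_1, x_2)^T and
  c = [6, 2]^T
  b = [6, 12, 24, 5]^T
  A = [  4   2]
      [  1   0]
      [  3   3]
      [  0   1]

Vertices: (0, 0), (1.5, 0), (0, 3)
(1.5, 0) with z = 9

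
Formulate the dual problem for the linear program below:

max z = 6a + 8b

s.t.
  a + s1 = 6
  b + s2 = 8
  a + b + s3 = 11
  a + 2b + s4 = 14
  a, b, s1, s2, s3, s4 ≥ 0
Minimize: z = 6y1 + 8y2 + 11y3 + 14y4

Subject to:
  C1: -y1 - y3 - y4 ≤ -6
  C2: -y2 - y3 - 2y4 ≤ -8
  y1, y2, y3, y4 ≥ 0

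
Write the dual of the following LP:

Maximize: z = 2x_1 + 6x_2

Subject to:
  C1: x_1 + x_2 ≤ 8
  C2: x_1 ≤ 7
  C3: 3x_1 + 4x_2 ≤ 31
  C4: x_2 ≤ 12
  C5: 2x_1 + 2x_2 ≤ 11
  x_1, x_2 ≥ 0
Minimize: z = 8y1 + 7y2 + 31y3 + 12y4 + 11y5

Subject to:
  C1: -y1 - y2 - 3y3 - 2y5 ≤ -2
  C2: -y1 - 4y3 - y4 - 2y5 ≤ -6
  y1, y2, y3, y4, y5 ≥ 0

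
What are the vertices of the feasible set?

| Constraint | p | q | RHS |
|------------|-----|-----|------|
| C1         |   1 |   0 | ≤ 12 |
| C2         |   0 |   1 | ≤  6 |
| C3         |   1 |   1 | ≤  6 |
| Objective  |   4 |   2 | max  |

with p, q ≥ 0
Each vertex is the intersection of two constraint boundaries that also satisfies all remaining constraints:
  p = 0 and q = 0 → (0, 0)
  p + q = 6 and q = 0 → (6, 0)
  q = 6 and p + q = 6 → (0, 6)

Vertices: (0, 0), (6, 0), (0, 6)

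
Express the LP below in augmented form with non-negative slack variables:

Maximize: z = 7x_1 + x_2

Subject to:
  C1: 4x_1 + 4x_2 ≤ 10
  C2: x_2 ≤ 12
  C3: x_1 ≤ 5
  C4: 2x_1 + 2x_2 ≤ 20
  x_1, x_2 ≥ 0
max z = 7x_1 + x_2

s.t.
  4x_1 + 4x_2 + s1 = 10
  x_2 + s2 = 12
  x_1 + s3 = 5
  2x_1 + 2x_2 + s4 = 20
  x_1, x_2, s1, s2, s3, s4 ≥ 0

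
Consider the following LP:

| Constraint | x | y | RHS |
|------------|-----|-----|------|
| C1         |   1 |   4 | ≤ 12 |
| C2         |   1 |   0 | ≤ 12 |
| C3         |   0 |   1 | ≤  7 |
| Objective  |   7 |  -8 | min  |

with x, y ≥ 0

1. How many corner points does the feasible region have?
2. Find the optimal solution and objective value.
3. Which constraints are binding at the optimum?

1. 3
2. x = 0, y = 3, z = -24
3. C1, x ≥ 0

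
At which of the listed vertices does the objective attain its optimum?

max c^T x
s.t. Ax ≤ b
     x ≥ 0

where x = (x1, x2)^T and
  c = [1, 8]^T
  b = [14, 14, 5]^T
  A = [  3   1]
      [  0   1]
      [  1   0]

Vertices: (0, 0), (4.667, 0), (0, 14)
(0, 14) with z = 112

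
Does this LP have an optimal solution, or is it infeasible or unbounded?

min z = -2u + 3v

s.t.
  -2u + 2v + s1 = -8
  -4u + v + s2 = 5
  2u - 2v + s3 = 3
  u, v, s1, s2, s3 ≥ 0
The row 2u - 2v + s3 = 3 with s3 ≥ 0 requires 2u - 2v ≤ 3, while the row -2u + 2v + s1 = -8 with s1 ≥ 0 is equivalent to 2u - 2v ≥ 8. Together they would need 8 ≤ 2u - 2v ≤ 3, which is impossible since 8 > 3. No point satisfies all constraints.

Infeasible: no point satisfies all constraints simultaneously.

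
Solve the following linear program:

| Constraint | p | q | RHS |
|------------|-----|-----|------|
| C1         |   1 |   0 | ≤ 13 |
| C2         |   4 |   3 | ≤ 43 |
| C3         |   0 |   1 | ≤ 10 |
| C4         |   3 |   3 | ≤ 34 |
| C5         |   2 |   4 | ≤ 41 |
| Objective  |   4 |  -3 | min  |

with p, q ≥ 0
Each vertex is the intersection of two constraint boundaries that also satisfies all remaining constraints:
  p = 0 and q = 0 → (0, 0)
  4p + 3q = 43 and q = 0 → (10.75, 0)
  4p + 3q = 43 and 3p + 3q = 34 → (9, 2.333)
  3p + 3q = 34 and 2p + 4q = 41 → (2.167, 9.167)
  q = 10 and 2p + 4q = 41 → (0.5, 10)
  q = 10 and p = 0 → (0, 10)

Evaluating z = 4p - 3q at each vertex:
  (0, 0): z = 0
  (10.75, 0): z = 43
  (9, 2.333): z = 29
  (2.167, 9.167): z = -18.83
  (0.5, 10): z = -28
  (0, 10): z = -30

The minimum is at (0, 10) with z = -30.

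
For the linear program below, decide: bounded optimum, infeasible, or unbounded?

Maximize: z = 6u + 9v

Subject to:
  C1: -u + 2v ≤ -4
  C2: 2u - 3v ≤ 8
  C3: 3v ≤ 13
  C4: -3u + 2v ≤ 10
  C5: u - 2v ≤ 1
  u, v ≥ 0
C5 requires u - 2v ≤ 1, while C1 (-u + 2v ≤ -4) is equivalent to u - 2v ≥ 4. Together they would need 4 ≤ u - 2v ≤ 1, which is impossible since 4 > 1. No point satisfies all constraints.

The feasible region is empty; the LP is infeasible.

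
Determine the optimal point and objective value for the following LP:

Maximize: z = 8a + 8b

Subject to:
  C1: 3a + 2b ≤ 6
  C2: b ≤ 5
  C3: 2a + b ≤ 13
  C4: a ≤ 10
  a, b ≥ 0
a = 0, b = 3, z = 24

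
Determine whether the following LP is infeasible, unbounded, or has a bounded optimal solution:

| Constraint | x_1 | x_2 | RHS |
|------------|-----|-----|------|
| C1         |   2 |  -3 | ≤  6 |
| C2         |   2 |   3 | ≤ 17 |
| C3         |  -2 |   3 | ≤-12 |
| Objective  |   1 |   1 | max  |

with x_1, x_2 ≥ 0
C1 requires 2x_1 - 3x_2 ≤ 6, while C3 (-2x_1 + 3x_2 ≤ -12) is equivalent to 2x_1 - 3x_2 ≥ 12. Together they would need 12 ≤ 2x_1 - 3x_2 ≤ 6, which is impossible since 12 > 6. No point satisfies all constraints.

Infeasible — the constraint set is empty.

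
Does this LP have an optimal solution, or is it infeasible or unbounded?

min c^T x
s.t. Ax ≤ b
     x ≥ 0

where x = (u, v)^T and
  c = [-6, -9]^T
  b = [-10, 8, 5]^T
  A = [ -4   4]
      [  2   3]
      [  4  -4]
One constraint requires 4u - 4v ≤ 5, while the constraint -4u + 4v ≤ -10 is equivalent to 4u - 4v ≥ 10. Together they would need 10 ≤ 4u - 4v ≤ 5, which is impossible since 10 > 5. No point satisfies all constraints.

Infeasible — the constraint set is empty.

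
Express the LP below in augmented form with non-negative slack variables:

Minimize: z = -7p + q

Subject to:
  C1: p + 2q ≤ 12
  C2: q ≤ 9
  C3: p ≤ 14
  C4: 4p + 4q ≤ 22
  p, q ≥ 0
min z = -7p + q

s.t.
  p + 2q + s1 = 12
  q + s2 = 9
  p + s3 = 14
  4p + 4q + s4 = 22
  p, q, s1, s2, s3, s4 ≥ 0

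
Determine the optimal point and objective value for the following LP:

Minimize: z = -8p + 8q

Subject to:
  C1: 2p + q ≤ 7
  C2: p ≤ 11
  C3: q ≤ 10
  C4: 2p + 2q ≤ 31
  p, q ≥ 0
p = 3.5, q = 0, z = -28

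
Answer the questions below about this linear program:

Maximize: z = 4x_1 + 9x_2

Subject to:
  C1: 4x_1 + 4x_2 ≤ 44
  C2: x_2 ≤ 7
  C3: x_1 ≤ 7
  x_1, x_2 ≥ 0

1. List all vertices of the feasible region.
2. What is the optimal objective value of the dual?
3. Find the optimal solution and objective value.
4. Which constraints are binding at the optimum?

1. (0, 0), (7, 0), (7, 4), (4, 7), (0, 7)
2. 79 (by strong duality, equal to the primal optimum)
3. x_1 = 4, x_2 = 7, z = 79
4. C1, C2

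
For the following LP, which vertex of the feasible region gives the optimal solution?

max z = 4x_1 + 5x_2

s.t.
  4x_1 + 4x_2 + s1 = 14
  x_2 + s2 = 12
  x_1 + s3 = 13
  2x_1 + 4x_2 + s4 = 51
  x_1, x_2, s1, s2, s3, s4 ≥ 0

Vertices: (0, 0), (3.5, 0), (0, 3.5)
Evaluating z = 4x_1 + 5x_2 at each vertex:
  (0, 0): z = 0
  (3.5, 0): z = 14
  (0, 3.5): z = 17.5

The largest value is z = 17.5, attained at (0, 3.5).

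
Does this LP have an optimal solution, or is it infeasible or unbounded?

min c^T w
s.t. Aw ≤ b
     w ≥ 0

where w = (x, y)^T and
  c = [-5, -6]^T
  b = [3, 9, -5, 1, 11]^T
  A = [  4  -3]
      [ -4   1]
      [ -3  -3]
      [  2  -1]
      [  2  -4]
Feasible point: (0, 2) satisfies every constraint, so the LP is feasible.
Direction d = (1, 4): for each constraint row a, a·d ≤ 0 —
  (4)(1) + (-3)(4) = -8 ≤ 0
  (-4)(1) + (1)(4) = 0 ≤ 0
  (-3)(1) + (-3)(4) = -15 ≤ 0
  (2)(1) + (-1)(4) = -2 ≤ 0
  (2)(1) + (-4)(4) = -14 ≤ 0
and d ≥ 0, so (0, 2) + t·d stays feasible for every t ≥ 0. Along this ray z = -5x - 6y changes by -29 per unit t, so z → −∞.

The LP is unbounded; z can be made arbitrarily small.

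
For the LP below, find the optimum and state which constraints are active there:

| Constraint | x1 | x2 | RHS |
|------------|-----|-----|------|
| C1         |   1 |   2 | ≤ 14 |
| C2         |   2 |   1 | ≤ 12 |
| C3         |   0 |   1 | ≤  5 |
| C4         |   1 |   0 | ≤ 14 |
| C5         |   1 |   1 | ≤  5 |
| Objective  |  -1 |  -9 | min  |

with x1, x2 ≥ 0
Optimal: x1 = 0, x2 = 5
Slack at optimum:
  C1: slack = 4
  C2: slack = 7
  C3: slack = 0 (binding)
  C4: slack = 14
  C5: slack = 0 (binding)
  x1 ≥ 0: x1 = 0 (binding)
  x2 ≥ 0: x2 = 5
Binding constraints: C3, C5, x1 ≥ 0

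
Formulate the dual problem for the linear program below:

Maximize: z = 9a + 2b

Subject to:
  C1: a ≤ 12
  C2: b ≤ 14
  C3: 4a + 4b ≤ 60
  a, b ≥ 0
Minimize: z = 12y1 + 14y2 + 60y3

Subject to:
  C1: -y1 - 4y3 ≤ -9
  C2: -y2 - 4y3 ≤ -2
  y1, y2, y3 ≥ 0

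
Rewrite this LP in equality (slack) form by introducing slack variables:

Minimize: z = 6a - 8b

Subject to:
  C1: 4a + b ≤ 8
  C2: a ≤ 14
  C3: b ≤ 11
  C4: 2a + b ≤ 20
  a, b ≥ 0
min z = 6a - 8b

s.t.
  4a + b + s1 = 8
  a + s2 = 14
  b + s3 = 11
  2a + b + s4 = 20
  a, b, s1, s2, s3, s4 ≥ 0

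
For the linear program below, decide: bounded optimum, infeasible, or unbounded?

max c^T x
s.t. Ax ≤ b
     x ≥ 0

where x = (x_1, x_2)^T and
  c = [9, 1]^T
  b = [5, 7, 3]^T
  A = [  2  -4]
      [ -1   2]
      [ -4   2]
Feasible point: (0, 0) satisfies every constraint, so the LP is feasible.
Direction d = (2, 1): for each constraint row a, a·d ≤ 0 —
  (2)(2) + (-4)(1) = 0 ≤ 0
  (-1)(2) + (2)(1) = 0 ≤ 0
  (-4)(2) + (2)(1) = -6 ≤ 0
and d ≥ 0, so (0, 0) + t·d stays feasible for every t ≥ 0. Along this ray z = 9x_1 + x_2 changes by 19 per unit t, so z → +∞.

Unbounded — the objective can increase without bound over the feasible region.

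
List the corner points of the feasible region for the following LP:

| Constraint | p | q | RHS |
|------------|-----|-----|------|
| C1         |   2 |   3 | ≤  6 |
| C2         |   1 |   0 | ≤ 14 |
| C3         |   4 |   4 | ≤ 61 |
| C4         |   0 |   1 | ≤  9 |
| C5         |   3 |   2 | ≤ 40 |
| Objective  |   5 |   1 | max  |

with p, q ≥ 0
Each vertex is the intersection of two constraint boundaries that also satisfies all remaining constraints:
  p = 0 and q = 0 → (0, 0)
  2p + 3q = 6 and q = 0 → (3, 0)
  2p + 3q = 6 and p = 0 → (0, 2)

Vertices: (0, 0), (3, 0), (0, 2)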